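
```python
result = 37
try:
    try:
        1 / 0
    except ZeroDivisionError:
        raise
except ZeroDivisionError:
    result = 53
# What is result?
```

Step-by-step execution trace:
1. Inner try: `1 / 0` raises ZeroDivisionError.
2. Inner `except ZeroDivisionError` matches; bare `raise` re-raises the same ZeroDivisionError.
3. Outer `except ZeroDivisionError` matches → result = 53.
Result: 53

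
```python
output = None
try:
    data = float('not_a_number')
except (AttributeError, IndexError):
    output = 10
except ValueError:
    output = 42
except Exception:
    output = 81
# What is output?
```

Step-by-step execution trace:
1. `data = float('not_a_number')` raises ValueError.
2. `except (AttributeError, IndexError)` does not match ValueError; skipped.
3. `except ValueError` matches (exact type match) → output = 42.
4. `except Exception` is not reached.
Result: 42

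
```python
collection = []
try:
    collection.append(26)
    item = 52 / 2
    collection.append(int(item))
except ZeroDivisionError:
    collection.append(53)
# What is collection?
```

Step-by-step execution trace:
1. try: `collection.append(26)` → collection = [26].
2. `item = 52 / 2` → item = 26.0. No exception raised.
3. `collection.append(int(item))` → collection = [26, 26].
4. `except ZeroDivisionError` is skipped (no exception was raised).
Result: [26, 26]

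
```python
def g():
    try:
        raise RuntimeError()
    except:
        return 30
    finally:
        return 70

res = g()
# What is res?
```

Step-by-step execution trace:
1. `g()` enters try: `raise RuntimeError()` raises RuntimeError.
2. bare `except` matches → `return 30` sets pending return value 30.
3. Before returning, `finally: return 70` runs and overrides the pending return.
4. g() returns 70 → res = 70.
Result: 70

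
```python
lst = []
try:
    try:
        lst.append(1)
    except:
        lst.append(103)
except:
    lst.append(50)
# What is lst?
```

Step-by-step execution trace:
1. Inner try: `lst.append(1)` → lst = [1]. No exception raised.
2. Inner `except` is skipped.
3. Inner try completes normally; outer `except` is skipped.
Result: [1]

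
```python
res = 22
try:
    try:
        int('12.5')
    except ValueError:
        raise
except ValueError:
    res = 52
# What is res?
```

Step-by-step execution trace:
1. Inner try: `int('12.5')` raises ValueError.
2. Inner `except ValueError` matches; bare `raise` re-raises the same ValueError.
3. Outer `except ValueError` matches → res = 52.
Result: 52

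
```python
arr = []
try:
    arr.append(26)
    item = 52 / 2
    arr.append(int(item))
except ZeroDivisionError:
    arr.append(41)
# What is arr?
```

Step-by-step execution trace:
1. try: `arr.append(26)` → arr = [26].
2. `item = 52 / 2` → item = 26.0. No exception raised.
3. `arr.append(int(item))` → arr = [26, 26].
4. `except ZeroDivisionError` is skipped (no exception was raised).
Result: [26, 26]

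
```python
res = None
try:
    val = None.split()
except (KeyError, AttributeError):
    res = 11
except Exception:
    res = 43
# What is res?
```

Step-by-step execution trace:
1. `val = None.split()` raises AttributeError.
2. `except (KeyError, AttributeError)` matches (AttributeError is in the tuple) → res = 11.
3. `except Exception` is not reached.
Result: 11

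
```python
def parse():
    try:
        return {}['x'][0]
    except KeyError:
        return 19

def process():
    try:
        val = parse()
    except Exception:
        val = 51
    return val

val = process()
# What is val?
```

Step-by-step execution trace:
1. `process()` calls `parse()`.
2. In parse: `{}['x'][0]` raises KeyError; `except KeyError` catches it → returns 19.
3. In process: `val = parse()` → val = 19. No exception reaches process.
4. `except Exception` is skipped; process returns 19.
5. val = 19.
Result: 19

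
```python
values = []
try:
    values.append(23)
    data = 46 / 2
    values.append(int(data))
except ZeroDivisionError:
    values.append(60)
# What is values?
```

Step-by-step execution trace:
1. try: `values.append(23)` → values = [23].
2. `data = 46 / 2` → data = 23.0. No exception raised.
3. `values.append(int(data))` → values = [23, 23].
4. `except ZeroDivisionError` is skipped (no exception was raised).
Result: [23, 23]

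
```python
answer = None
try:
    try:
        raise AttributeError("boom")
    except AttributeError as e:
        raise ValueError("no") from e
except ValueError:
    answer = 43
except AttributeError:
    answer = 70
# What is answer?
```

Step-by-step execution trace:
1. Inner try raises AttributeError; inner `except AttributeError as e` catches it.
2. `raise ValueError(...) from e` raises ValueError (AttributeError is attached as __cause__, but only ValueError is active).
3. Outer `except ValueError` matches → answer = 43.
4. `except AttributeError` is not reached.
Result: 43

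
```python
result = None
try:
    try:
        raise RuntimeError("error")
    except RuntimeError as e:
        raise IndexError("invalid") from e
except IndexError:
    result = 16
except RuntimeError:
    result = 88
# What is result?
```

Step-by-step execution trace:
1. Inner try raises RuntimeError; inner `except RuntimeError as e` catches it.
2. `raise IndexError(...) from e` raises IndexError (RuntimeError is attached as __cause__, but only IndexError is active).
3. Outer `except IndexError` matches → result = 16.
4. `except RuntimeError` is not reached.
Result: 16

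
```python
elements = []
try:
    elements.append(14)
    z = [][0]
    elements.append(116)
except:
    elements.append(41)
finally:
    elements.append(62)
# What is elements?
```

Step-by-step execution trace:
1. try: `elements.append(14)` → elements = [14].
2. `z = [][0]` raises IndexError; `elements.append(116)` is not reached.
3. bare `except` matches → `elements.append(41)` → elements = [14, 41].
4. finally always runs: `elements.append(62)` → elements = [14, 41, 62].
Result: [14, 41, 62]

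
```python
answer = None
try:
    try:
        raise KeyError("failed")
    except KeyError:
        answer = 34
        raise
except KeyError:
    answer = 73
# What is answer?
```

Step-by-step execution trace:
1. Inner try: `raise KeyError("failed")` raises KeyError.
2. Inner `except KeyError` matches → answer = 34.
3. bare `raise` re-raises the same KeyError.
4. Outer `except KeyError` matches → answer = 73.
Result: 73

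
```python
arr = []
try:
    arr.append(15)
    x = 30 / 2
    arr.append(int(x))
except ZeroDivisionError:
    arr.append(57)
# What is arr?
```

Step-by-step execution trace:
1. try: `arr.append(15)` → arr = [15].
2. `x = 30 / 2` → x = 15.0. No exception raised.
3. `arr.append(int(x))` → arr = [15, 15].
4. `except ZeroDivisionError` is skipped (no exception was raised).
Result: [15, 15]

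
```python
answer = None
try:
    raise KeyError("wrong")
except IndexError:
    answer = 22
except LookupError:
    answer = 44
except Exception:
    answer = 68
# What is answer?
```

Step-by-step execution trace:
1. `raise KeyError(...)` raises KeyError.
2. `except IndexError` does not match (KeyError is not a subclass of IndexError); skipped.
3. `except LookupError` matches (KeyError is a subclass of LookupError) → answer = 44.
4. `except Exception` is not reached.
Result: 44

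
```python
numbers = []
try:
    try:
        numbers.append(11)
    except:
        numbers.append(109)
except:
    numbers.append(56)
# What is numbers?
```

Step-by-step execution trace:
1. Inner try: `numbers.append(11)` → numbers = [11]. No exception raised.
2. Inner `except` is skipped.
3. Inner try completes normally; outer `except` is skipped.
Result: [11]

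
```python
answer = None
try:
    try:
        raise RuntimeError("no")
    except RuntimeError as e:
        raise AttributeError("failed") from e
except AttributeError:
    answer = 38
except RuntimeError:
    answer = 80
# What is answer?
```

Step-by-step execution trace:
1. Inner try raises RuntimeError; inner `except RuntimeError as e` catches it.
2. `raise AttributeError(...) from e` raises AttributeError (RuntimeError is attached as __cause__, but only AttributeError is active).
3. Outer `except AttributeError` matches → answer = 38.
4. `except RuntimeError` is not reached.
Result: 38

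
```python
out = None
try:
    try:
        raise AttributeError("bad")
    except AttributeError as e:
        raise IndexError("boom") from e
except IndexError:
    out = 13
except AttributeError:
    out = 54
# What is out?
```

Step-by-step execution trace:
1. Inner try raises AttributeError; inner `except AttributeError as e` catches it.
2. `raise IndexError(...) from e` raises IndexError (AttributeError is attached as __cause__, but only IndexError is active).
3. Outer `except IndexError` matches → out = 13.
4. `except AttributeError` is not reached.
Result: 13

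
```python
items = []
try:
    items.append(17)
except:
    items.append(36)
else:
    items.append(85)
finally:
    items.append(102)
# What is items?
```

Step-by-step execution trace:
1. try: `items.append(17)` → items = [17]. No exception raised.
2. `except` is skipped.
3. `else` runs: `items.append(85)` → items = [17, 85].
4. `finally` always runs: `items.append(102)` → items = [17, 85, 102].
Result: [17, 85, 102]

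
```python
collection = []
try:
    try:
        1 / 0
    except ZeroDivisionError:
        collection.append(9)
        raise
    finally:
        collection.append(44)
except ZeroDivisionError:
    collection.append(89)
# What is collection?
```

Step-by-step execution trace:
1. Inner try: `1 / 0` raises ZeroDivisionError.
2. Inner `except ZeroDivisionError` matches → `collection.append(9)` → collection = [9].
3. bare `raise` re-raises ZeroDivisionError.
4. Inner `finally` runs during unwinding: `collection.append(44)` → collection = [9, 44].
5. Outer `except ZeroDivisionError` matches → `collection.append(89)` → collection = [9, 44, 89].
Result: [9, 44, 89]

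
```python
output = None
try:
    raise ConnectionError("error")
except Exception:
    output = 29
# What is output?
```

Step-by-step execution trace:
1. `raise ConnectionError(...)` raises ConnectionError.
2. `except Exception` matches (ConnectionError is a subclass of Exception) → output = 29.
Result: 29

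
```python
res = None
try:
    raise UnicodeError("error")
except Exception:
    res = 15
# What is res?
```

Step-by-step execution trace:
1. `raise UnicodeError(...)` raises UnicodeError.
2. `except Exception` matches (UnicodeError is a subclass of Exception) → res = 15.
Result: 15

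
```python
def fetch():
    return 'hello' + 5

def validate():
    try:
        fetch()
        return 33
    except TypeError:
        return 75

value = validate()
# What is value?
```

Step-by-step execution trace:
1. `validate()` calls `fetch()`.
2. `fetch()` evaluates `'hello' + 5`, which raises TypeError; it propagates to the caller.
3. `return 33` is not reached.
4. `except TypeError` in validate matches → returns 75.
5. value = 75.
Result: 75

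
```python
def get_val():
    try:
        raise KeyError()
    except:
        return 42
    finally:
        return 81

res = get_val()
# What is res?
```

Step-by-step execution trace:
1. `get_val()` enters try: `raise KeyError()` raises KeyError.
2. bare `except` matches → `return 42` sets pending return value 42.
3. Before returning, `finally: return 81` runs and overrides the pending return.
4. get_val() returns 81 → res = 81.
Result: 81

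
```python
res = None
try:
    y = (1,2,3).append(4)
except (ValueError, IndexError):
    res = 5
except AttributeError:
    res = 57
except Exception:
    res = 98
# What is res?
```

Step-by-step execution trace:
1. `y = (1,2,3).append(4)` raises AttributeError.
2. `except (ValueError, IndexError)` does not match AttributeError; skipped.
3. `except AttributeError` matches (exact type match) → res = 57.
4. `except Exception` is not reached.
Result: 57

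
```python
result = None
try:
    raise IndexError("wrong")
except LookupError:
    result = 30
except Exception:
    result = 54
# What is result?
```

Step-by-step execution trace:
1. `raise IndexError(...)` raises IndexError.
2. `except LookupError` matches (IndexError is a subclass of LookupError) → result = 30.
3. `except Exception` is not reached.
Result: 30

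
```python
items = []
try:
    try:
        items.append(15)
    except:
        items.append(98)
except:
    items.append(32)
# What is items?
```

Step-by-step execution trace:
1. Inner try: `items.append(15)` → items = [15]. No exception raised.
2. Inner `except` is skipped.
3. Inner try completes normally; outer `except` is skipped.
Result: [15]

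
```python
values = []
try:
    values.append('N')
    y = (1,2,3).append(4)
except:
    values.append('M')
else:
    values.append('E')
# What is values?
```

Step-by-step execution trace:
1. try: `values.append('N')` → values = ['N'].
2. `y = (1,2,3).append(4)` raises AttributeError.
3. bare `except` matches → `values.append('M')` → values = ['N', 'M'].
4. `else` is skipped (an exception was raised).
Result: ['N', 'M']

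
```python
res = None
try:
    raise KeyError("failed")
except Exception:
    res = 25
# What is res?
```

Step-by-step execution trace:
1. `raise KeyError(...)` raises KeyError.
2. `except Exception` matches (KeyError is a subclass of Exception) → res = 25.
Result: 25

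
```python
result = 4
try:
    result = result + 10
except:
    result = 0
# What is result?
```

Step-by-step execution trace:
1. result starts at 4.
2. try: `result = result + 10` → result = 14. No exception raised.
3. `except` is skipped.
Result: 14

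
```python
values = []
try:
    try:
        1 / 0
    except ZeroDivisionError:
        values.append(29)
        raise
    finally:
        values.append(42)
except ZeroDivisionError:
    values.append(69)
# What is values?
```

Step-by-step execution trace:
1. Inner try: `1 / 0` raises ZeroDivisionError.
2. Inner `except ZeroDivisionError` matches → `values.append(29)` → values = [29].
3. bare `raise` re-raises ZeroDivisionError.
4. Inner `finally` runs during unwinding: `values.append(42)` → values = [29, 42].
5. Outer `except ZeroDivisionError` matches → `values.append(69)` → values = [29, 42, 69].
Result: [29, 42, 69]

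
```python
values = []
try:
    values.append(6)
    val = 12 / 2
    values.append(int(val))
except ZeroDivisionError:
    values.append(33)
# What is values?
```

Step-by-step execution trace:
1. try: `values.append(6)` → values = [6].
2. `val = 12 / 2` → val = 6.0. No exception raised.
3. `values.append(int(val))` → values = [6, 6].
4. `except ZeroDivisionError` is skipped (no exception was raised).
Result: [6, 6]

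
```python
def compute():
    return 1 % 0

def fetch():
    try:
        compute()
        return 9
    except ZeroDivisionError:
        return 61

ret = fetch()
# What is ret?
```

Step-by-step execution trace:
1. `fetch()` calls `compute()`.
2. `compute()` evaluates `1 % 0`, which raises ZeroDivisionError; it propagates to the caller.
3. `return 9` is not reached.
4. `except ZeroDivisionError` in fetch matches → returns 61.
5. ret = 61.
Result: 61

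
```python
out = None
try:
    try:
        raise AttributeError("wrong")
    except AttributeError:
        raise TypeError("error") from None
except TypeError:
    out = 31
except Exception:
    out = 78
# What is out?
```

Step-by-step execution trace:
1. Inner try raises AttributeError; inner `except AttributeError` catches it.
2. `raise TypeError(...) from None` raises TypeError (from None suppresses __context__, but the active exception is still TypeError).
3. Outer `except TypeError` matches → out = 31.
4. `except Exception` is not reached.
Result: 31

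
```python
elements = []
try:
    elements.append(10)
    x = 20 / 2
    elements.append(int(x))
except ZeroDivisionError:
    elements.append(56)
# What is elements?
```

Step-by-step execution trace:
1. try: `elements.append(10)` → elements = [10].
2. `x = 20 / 2` → x = 10.0. No exception raised.
3. `elements.append(int(x))` → elements = [10, 10].
4. `except ZeroDivisionError` is skipped (no exception was raised).
Result: [10, 10]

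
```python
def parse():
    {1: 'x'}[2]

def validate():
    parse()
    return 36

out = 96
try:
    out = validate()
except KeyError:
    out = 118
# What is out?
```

Step-by-step execution trace:
1. out starts at 96.
2. try: `validate()` calls `parse()`.
3. `parse()` evaluates `{1: 'x'}[2]`, which raises KeyError; it propagates through validate (uncaught).
4. `return 36` in validate is not reached; the assignment to out does not complete.
5. `except KeyError` matches → out = 118.
Result: 118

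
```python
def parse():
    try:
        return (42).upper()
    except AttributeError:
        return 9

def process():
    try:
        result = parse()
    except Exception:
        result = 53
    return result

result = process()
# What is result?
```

Step-by-step execution trace:
1. `process()` calls `parse()`.
2. In parse: `(42).upper()` raises AttributeError; `except AttributeError` catches it → returns 9.
3. In process: `result = parse()` → result = 9. No exception reaches process.
4. `except Exception` is skipped; process returns 9.
5. result = 9.
Result: 9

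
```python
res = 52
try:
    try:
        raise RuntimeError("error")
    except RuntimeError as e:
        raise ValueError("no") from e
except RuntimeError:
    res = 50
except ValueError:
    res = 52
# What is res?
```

Step-by-step execution trace:
1. Inner try raises RuntimeError; inner `except RuntimeError as e` catches it.
2. `raise ValueError(...) from e` raises ValueError (RuntimeError is attached as __cause__, but only ValueError is active).
3. Outer `except RuntimeError` does not match ValueError; skipped.
4. Outer `except ValueError` matches → res = 52.
Result: 52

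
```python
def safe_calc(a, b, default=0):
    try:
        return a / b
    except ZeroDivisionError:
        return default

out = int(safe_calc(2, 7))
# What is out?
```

Step-by-step execution trace:
1. `safe_calc(2, 7)` enters try: `return 2 / 7` → returns 0.2857142857142857. No exception raised.
2. `except ZeroDivisionError` is skipped.
3. `int(0.2857142857142857)` → 0 → out = 0.
Result: 0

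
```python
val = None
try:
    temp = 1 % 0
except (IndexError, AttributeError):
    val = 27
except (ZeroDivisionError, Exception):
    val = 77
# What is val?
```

Step-by-step execution trace:
1. `temp = 1 % 0` raises ZeroDivisionError.
2. `except (IndexError, AttributeError)` does not match ZeroDivisionError; skipped.
3. `except (ZeroDivisionError, Exception)` matches (ZeroDivisionError is in the tuple) → val = 77.
Result: 77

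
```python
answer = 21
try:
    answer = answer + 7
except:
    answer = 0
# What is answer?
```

Step-by-step execution trace:
1. answer starts at 21.
2. try: `answer = answer + 7` → answer = 28. No exception raised.
3. `except` is skipped.
Result: 28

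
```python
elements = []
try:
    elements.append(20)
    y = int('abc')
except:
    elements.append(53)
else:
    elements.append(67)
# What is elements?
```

Step-by-step execution trace:
1. try: `elements.append(20)` → elements = [20].
2. `y = int('abc')` raises ValueError.
3. bare `except` matches → `elements.append(53)` → elements = [20, 53].
4. `else` is skipped (an exception was raised).
Result: [20, 53]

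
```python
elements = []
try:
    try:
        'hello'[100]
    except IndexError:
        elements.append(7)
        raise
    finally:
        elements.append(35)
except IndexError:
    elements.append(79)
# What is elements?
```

Step-by-step execution trace:
1. Inner try: `'hello'[100]` raises IndexError.
2. Inner `except IndexError` matches → `elements.append(7)` → elements = [7].
3. bare `raise` re-raises IndexError.
4. Inner `finally` runs during unwinding: `elements.append(35)` → elements = [7, 35].
5. Outer `except IndexError` matches → `elements.append(79)` → elements = [7, 35, 79].
Result: [7, 35, 79]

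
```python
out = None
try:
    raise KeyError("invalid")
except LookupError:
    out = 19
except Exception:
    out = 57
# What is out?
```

Step-by-step execution trace:
1. `raise KeyError(...)` raises KeyError.
2. `except LookupError` matches (KeyError is a subclass of LookupError) → out = 19.
3. `except Exception` is not reached.
Result: 19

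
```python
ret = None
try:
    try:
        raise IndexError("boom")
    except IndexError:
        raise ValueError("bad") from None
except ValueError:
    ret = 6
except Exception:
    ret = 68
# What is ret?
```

Step-by-step execution trace:
1. Inner try raises IndexError; inner `except IndexError` catches it.
2. `raise ValueError(...) from None` raises ValueError (from None suppresses __context__, but the active exception is still ValueError).
3. Outer `except ValueError` matches → ret = 6.
4. `except Exception` is not reached.
Result: 6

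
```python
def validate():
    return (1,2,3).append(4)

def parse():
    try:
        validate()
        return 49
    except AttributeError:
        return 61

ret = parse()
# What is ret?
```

Step-by-step execution trace:
1. `parse()` calls `validate()`.
2. `validate()` evaluates `(1,2,3).append(4)`, which raises AttributeError; it propagates to the caller.
3. `return 49` is not reached.
4. `except AttributeError` in parse matches → returns 61.
5. ret = 61.
Result: 61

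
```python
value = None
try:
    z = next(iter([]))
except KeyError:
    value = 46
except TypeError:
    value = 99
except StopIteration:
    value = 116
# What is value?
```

Step-by-step execution trace:
1. `z = next(iter([]))` raises StopIteration.
2. `except KeyError` does not match StopIteration; skipped.
3. `except TypeError` does not match StopIteration; skipped.
4. `except StopIteration` matches → value = 116.
Result: 116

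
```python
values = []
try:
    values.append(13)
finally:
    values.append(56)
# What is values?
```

Step-by-step execution trace:
1. try: `values.append(13)` → values = [13].
2. The try body completes without raising.
3. finally always runs: `values.append(56)` → values = [13, 56].
Result: [13, 56]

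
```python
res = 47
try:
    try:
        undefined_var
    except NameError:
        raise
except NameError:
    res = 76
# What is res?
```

Step-by-step execution trace:
1. Inner try: `undefined_var` raises NameError.
2. Inner `except NameError` matches; bare `raise` re-raises the same NameError.
3. Outer `except NameError` matches → res = 76.
Result: 76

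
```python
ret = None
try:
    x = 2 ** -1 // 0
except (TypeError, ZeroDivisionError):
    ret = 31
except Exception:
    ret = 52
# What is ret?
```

Step-by-step execution trace:
1. `x = 2 ** -1 // 0` raises ZeroDivisionError.
2. `except (TypeError, ZeroDivisionError)` matches (ZeroDivisionError is in the tuple) → ret = 31.
3. `except Exception` is not reached.
Result: 31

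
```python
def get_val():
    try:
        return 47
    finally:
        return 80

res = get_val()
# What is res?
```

Step-by-step execution trace:
1. `get_val()` enters try: `return 47` sets pending return value 47.
2. Before returning, `finally: return 80` runs and overrides the pending return.
3. get_val() returns 80 → res = 80.
Result: 80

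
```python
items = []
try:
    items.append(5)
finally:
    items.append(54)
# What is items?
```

Step-by-step execution trace:
1. try: `items.append(5)` → items = [5].
2. The try body completes without raising.
3. finally always runs: `items.append(54)` → items = [5, 54].
Result: [5, 54]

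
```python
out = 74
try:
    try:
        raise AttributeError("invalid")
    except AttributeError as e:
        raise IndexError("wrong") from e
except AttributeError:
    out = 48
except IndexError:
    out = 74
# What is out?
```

Step-by-step execution trace:
1. Inner try raises AttributeError; inner `except AttributeError as e` catches it.
2. `raise IndexError(...) from e` raises IndexError (AttributeError is attached as __cause__, but only IndexError is active).
3. Outer `except AttributeError` does not match IndexError; skipped.
4. Outer `except IndexError` matches → out = 74.
Result: 74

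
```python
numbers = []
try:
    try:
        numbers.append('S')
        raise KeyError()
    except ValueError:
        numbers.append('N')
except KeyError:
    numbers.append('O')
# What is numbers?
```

Step-by-step execution trace:
1. Inner try: `numbers.append('S')` → numbers = ['S'].
2. `raise KeyError()` raises KeyError.
3. Inner `except ValueError` does not match KeyError; exception propagates to outer try.
4. Outer `except KeyError` matches → `numbers.append('O')` → numbers = ['S', 'O'].
Result: ['S', 'O']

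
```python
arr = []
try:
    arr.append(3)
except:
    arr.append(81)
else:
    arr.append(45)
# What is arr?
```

Step-by-step execution trace:
1. try: `arr.append(3)` → arr = [3]. No exception raised.
2. `except` is skipped.
3. `else` runs (try completed without exception): `arr.append(45)` → arr = [3, 45].
Result: [3, 45]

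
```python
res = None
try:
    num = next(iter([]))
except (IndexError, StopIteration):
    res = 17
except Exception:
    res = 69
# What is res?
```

Step-by-step execution trace:
1. `num = next(iter([]))` raises StopIteration.
2. `except (IndexError, StopIteration)` matches (StopIteration is in the tuple) → res = 17.
3. `except Exception` is not reached.
Result: 17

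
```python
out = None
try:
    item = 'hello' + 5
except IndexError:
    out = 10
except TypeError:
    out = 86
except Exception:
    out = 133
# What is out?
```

Step-by-step execution trace:
1. `item = 'hello' + 5` raises TypeError.
2. `except IndexError` does not match TypeError; skipped.
3. `except TypeError` matches → out = 86.
4. Remaining except clauses are skipped.
Result: 86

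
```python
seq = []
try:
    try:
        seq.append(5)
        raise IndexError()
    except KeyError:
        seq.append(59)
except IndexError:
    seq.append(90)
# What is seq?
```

Step-by-step execution trace:
1. Inner try: `seq.append(5)` → seq = [5].
2. `raise IndexError()` raises IndexError.
3. Inner `except KeyError` does not match IndexError; exception propagates to outer try.
4. Outer `except IndexError` matches → `seq.append(90)` → seq = [5, 90].
Result: [5, 90]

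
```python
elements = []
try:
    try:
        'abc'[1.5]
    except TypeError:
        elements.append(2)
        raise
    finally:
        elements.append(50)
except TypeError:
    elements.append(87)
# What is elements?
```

Step-by-step execution trace:
1. Inner try: `'abc'[1.5]` raises TypeError.
2. Inner `except TypeError` matches → `elements.append(2)` → elements = [2].
3. bare `raise` re-raises TypeError.
4. Inner `finally` runs during unwinding: `elements.append(50)` → elements = [2, 50].
5. Outer `except TypeError` matches → `elements.append(87)` → elements = [2, 50, 87].
Result: [2, 50, 87]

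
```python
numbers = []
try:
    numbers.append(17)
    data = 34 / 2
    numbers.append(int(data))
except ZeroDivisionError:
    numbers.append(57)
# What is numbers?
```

Step-by-step execution trace:
1. try: `numbers.append(17)` → numbers = [17].
2. `data = 34 / 2` → data = 17.0. No exception raised.
3. `numbers.append(int(data))` → numbers = [17, 17].
4. `except ZeroDivisionError` is skipped (no exception was raised).
Result: [17, 17]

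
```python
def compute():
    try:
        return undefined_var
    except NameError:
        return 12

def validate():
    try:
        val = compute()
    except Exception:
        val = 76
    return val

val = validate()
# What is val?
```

Step-by-step execution trace:
1. `validate()` calls `compute()`.
2. In compute: `undefined_var` raises NameError; `except NameError` catches it → returns 12.
3. In validate: `val = compute()` → val = 12. No exception reaches validate.
4. `except Exception` is skipped; validate returns 12.
5. val = 12.
Result: 12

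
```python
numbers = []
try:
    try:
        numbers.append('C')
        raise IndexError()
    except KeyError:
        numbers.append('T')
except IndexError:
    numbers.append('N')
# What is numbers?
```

Step-by-step execution trace:
1. Inner try: `numbers.append('C')` → numbers = ['C'].
2. `raise IndexError()` raises IndexError.
3. Inner `except KeyError` does not match IndexError; exception propagates to outer try.
4. Outer `except IndexError` matches → `numbers.append('N')` → numbers = ['C', 'N'].
Result: ['C', 'N']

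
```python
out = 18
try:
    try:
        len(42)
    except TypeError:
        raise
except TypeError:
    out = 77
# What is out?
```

Step-by-step execution trace:
1. Inner try: `len(42)` raises TypeError.
2. Inner `except TypeError` matches; bare `raise` re-raises the same TypeError.
3. Outer `except TypeError` matches → out = 77.
Result: 77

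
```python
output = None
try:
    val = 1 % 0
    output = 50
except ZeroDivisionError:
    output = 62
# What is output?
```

Step-by-step execution trace:
1. `val = 1 % 0` raises ZeroDivisionError.
2. `output = 50` is not reached.
3. `except ZeroDivisionError` matches → output = 62.
Result: 62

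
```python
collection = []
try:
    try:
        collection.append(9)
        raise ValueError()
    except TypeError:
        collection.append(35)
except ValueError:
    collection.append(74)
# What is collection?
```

Step-by-step execution trace:
1. Inner try: `collection.append(9)` → collection = [9].
2. `raise ValueError()` raises ValueError.
3. Inner `except TypeError` does not match ValueError; exception propagates to outer try.
4. Outer `except ValueError` matches → `collection.append(74)` → collection = [9, 74].
Result: [9, 74]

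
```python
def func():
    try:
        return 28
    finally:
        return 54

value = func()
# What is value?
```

Step-by-step execution trace:
1. `func()` enters try: `return 28` sets pending return value 28.
2. Before returning, `finally: return 54` runs and overrides the pending return.
3. func() returns 54 → value = 54.
Result: 54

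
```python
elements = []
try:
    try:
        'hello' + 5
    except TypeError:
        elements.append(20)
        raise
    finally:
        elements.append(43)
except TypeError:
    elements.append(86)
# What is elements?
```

Step-by-step execution trace:
1. Inner try: `'hello' + 5` raises TypeError.
2. Inner `except TypeError` matches → `elements.append(20)` → elements = [20].
3. bare `raise` re-raises TypeError.
4. Inner `finally` runs during unwinding: `elements.append(43)` → elements = [20, 43].
5. Outer `except TypeError` matches → `elements.append(86)` → elements = [20, 43, 86].
Result: [20, 43, 86]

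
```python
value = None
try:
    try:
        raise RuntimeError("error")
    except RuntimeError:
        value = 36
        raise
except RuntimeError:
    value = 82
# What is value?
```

Step-by-step execution trace:
1. Inner try: `raise RuntimeError("error")` raises RuntimeError.
2. Inner `except RuntimeError` matches → value = 36.
3. bare `raise` re-raises the same RuntimeError.
4. Outer `except RuntimeError` matches → value = 82.
Result: 82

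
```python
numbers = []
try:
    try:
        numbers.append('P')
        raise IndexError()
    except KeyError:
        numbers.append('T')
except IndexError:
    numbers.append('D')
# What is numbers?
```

Step-by-step execution trace:
1. Inner try: `numbers.append('P')` → numbers = ['P'].
2. `raise IndexError()` raises IndexError.
3. Inner `except KeyError` does not match IndexError; exception propagates to outer try.
4. Outer `except IndexError` matches → `numbers.append('D')` → numbers = ['P', 'D'].
Result: ['P', 'D']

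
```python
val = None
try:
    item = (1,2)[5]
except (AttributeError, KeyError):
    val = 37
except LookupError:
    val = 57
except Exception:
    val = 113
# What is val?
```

Step-by-step execution trace:
1. `item = (1,2)[5]` raises IndexError.
2. `except (AttributeError, KeyError)` does not match IndexError; skipped.
3. `except LookupError` matches (IndexError is a subclass of LookupError) → val = 57.
4. `except Exception` is not reached.
Result: 57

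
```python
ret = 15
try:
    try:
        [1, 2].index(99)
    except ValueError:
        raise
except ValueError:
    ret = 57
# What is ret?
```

Step-by-step execution trace:
1. Inner try: `[1, 2].index(99)` raises ValueError.
2. Inner `except ValueError` matches; bare `raise` re-raises the same ValueError.
3. Outer `except ValueError` matches → ret = 57.
Result: 57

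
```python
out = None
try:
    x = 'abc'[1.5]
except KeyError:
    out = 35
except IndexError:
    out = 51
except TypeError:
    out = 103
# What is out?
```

Step-by-step execution trace:
1. `x = 'abc'[1.5]` raises TypeError.
2. `except KeyError` does not match TypeError; skipped.
3. `except IndexError` does not match TypeError; skipped.
4. `except TypeError` matches → out = 103.
Result: 103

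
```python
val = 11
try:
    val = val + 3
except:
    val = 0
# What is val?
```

Step-by-step execution trace:
1. val starts at 11.
2. try: `val = val + 3` → val = 14. No exception raised.
3. `except` is skipped.
Result: 14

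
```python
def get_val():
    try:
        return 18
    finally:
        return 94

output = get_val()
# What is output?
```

Step-by-step execution trace:
1. `get_val()` enters try: `return 18` sets pending return value 18.
2. Before returning, `finally: return 94` runs and overrides the pending return.
3. get_val() returns 94 → output = 94.
Result: 94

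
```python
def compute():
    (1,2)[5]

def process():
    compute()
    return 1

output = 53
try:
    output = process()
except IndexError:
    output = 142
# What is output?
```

Step-by-step execution trace:
1. output starts at 53.
2. try: `process()` calls `compute()`.
3. `compute()` evaluates `(1,2)[5]`, which raises IndexError; it propagates through process (uncaught).
4. `return 1` in process is not reached; the assignment to output does not complete.
5. `except IndexError` matches → output = 142.
Result: 142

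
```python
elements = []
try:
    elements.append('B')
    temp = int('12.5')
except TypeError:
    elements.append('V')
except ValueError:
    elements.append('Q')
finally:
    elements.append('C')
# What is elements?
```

Step-by-step execution trace:
1. try: `elements.append('B')` → elements = ['B'].
2. `temp = int('12.5')` raises ValueError.
3. `except TypeError` does not match ValueError; skipped.
4. `except ValueError` matches → `elements.append('Q')` → elements = ['B', 'Q'].
5. finally always runs: `elements.append('C')` → elements = ['B', 'Q', 'C'].
Result: ['B', 'Q', 'C']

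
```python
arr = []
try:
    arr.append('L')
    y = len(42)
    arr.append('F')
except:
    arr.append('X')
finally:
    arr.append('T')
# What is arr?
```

Step-by-step execution trace:
1. try: `arr.append('L')` → arr = ['L'].
2. `y = len(42)` raises TypeError; `arr.append('F')` is not reached.
3. bare `except` matches → `arr.append('X')` → arr = ['L', 'X'].
4. finally always runs: `arr.append('T')` → arr = ['L', 'X', 'T'].
Result: ['L', 'X', 'T']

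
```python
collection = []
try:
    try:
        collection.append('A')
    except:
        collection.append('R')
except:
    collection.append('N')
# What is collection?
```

Step-by-step execution trace:
1. Inner try: `collection.append('A')` → collection = ['A']. No exception raised.
2. Inner `except` is skipped.
3. Inner try completes normally; outer `except` is skipped.
Result: ['A']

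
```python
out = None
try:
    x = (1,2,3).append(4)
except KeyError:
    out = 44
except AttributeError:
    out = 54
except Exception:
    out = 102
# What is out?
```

Step-by-step execution trace:
1. `x = (1,2,3).append(4)` raises AttributeError.
2. `except KeyError` does not match AttributeError; skipped.
3. `except AttributeError` matches → out = 54.
4. Remaining except clauses are skipped.
Result: 54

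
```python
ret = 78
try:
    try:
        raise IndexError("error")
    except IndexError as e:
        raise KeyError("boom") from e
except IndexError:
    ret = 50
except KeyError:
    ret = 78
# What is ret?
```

Step-by-step execution trace:
1. Inner try raises IndexError; inner `except IndexError as e` catches it.
2. `raise KeyError(...) from e` raises KeyError (IndexError is attached as __cause__, but only KeyError is active).
3. Outer `except IndexError` does not match KeyError; skipped.
4. Outer `except KeyError` matches → ret = 78.
Result: 78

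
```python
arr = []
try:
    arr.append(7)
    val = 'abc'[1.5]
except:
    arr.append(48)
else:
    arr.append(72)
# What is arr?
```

Step-by-step execution trace:
1. try: `arr.append(7)` → arr = [7].
2. `val = 'abc'[1.5]` raises TypeError.
3. bare `except` matches → `arr.append(48)` → arr = [7, 48].
4. `else` is skipped (an exception was raised).
Result: [7, 48]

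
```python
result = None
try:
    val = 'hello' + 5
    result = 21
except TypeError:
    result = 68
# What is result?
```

Step-by-step execution trace:
1. `val = 'hello' + 5` raises TypeError.
2. `result = 21` is not reached.
3. `except TypeError` matches → result = 68.
Result: 68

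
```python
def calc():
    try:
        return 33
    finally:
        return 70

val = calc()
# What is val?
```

Step-by-step execution trace:
1. `calc()` enters try: `return 33` sets pending return value 33.
2. Before returning, `finally: return 70` runs and overrides the pending return.
3. calc() returns 70 → val = 70.
Result: 70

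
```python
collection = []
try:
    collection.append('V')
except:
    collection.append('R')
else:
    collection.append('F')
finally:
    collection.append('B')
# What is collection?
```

Step-by-step execution trace:
1. try: `collection.append('V')` → collection = ['V']. No exception raised.
2. `except` is skipped.
3. `else` runs: `collection.append('F')` → collection = ['V', 'F'].
4. `finally` always runs: `collection.append('B')` → collection = ['V', 'F', 'B'].
Result: ['V', 'F', 'B']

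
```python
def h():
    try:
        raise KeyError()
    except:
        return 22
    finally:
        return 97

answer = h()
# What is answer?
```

Step-by-step execution trace:
1. `h()` enters try: `raise KeyError()` raises KeyError.
2. bare `except` matches → `return 22` sets pending return value 22.
3. Before returning, `finally: return 97` runs and overrides the pending return.
4. h() returns 97 → answer = 97.
Result: 97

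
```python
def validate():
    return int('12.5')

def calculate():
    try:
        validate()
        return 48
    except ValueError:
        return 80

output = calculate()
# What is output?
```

Step-by-step execution trace:
1. `calculate()` calls `validate()`.
2. `validate()` evaluates `int('12.5')`, which raises ValueError; it propagates to the caller.
3. `return 48` is not reached.
4. `except ValueError` in calculate matches → returns 80.
5. output = 80.
Result: 80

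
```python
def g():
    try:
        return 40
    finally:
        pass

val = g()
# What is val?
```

Step-by-step execution trace:
1. `g()` enters try: `return 40` sets pending return value 40.
2. Before returning, `finally: pass` runs (no effect).
3. g() returns 40 → val = 40.
Result: 40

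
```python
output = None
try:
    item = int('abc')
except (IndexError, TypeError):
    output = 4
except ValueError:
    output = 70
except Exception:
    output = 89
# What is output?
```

Step-by-step execution trace:
1. `item = int('abc')` raises ValueError.
2. `except (IndexError, TypeError)` does not match ValueError; skipped.
3. `except ValueError` matches (exact type match) → output = 70.
4. `except Exception` is not reached.
Result: 70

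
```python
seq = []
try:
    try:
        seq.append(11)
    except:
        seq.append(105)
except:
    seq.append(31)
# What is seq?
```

Step-by-step execution trace:
1. Inner try: `seq.append(11)` → seq = [11]. No exception raised.
2. Inner `except` is skipped.
3. Inner try completes normally; outer `except` is skipped.
Result: [11]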